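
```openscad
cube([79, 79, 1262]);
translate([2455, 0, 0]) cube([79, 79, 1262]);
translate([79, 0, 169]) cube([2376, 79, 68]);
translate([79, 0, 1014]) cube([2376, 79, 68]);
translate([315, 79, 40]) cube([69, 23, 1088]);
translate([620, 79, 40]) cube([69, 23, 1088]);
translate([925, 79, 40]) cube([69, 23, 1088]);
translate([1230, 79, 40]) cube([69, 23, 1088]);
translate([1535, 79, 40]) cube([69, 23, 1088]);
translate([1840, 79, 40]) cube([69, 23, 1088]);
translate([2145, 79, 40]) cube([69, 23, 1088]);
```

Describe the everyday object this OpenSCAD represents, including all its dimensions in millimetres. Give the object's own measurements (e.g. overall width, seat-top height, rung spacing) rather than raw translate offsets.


A fence section. Two 79×79 mm posts, 1262 mm tall, stand on the floor with a clear span of 2376 mm between their inner faces. Two horizontal rails of 79×68 mm section span the gap between the posts with their undersides at z = 169 mm and z = 1014 mm, flush with the posts' −y face. 7 pickets, each 69 mm wide, 23 mm thick and 1088 mm tall, are fixed to the +y face of the rails with their bottoms at z = 40 mm, spaced across the span with a 236 mm gap after the −x post and between neighbouring pickets, with 241 mm left before the +x post.


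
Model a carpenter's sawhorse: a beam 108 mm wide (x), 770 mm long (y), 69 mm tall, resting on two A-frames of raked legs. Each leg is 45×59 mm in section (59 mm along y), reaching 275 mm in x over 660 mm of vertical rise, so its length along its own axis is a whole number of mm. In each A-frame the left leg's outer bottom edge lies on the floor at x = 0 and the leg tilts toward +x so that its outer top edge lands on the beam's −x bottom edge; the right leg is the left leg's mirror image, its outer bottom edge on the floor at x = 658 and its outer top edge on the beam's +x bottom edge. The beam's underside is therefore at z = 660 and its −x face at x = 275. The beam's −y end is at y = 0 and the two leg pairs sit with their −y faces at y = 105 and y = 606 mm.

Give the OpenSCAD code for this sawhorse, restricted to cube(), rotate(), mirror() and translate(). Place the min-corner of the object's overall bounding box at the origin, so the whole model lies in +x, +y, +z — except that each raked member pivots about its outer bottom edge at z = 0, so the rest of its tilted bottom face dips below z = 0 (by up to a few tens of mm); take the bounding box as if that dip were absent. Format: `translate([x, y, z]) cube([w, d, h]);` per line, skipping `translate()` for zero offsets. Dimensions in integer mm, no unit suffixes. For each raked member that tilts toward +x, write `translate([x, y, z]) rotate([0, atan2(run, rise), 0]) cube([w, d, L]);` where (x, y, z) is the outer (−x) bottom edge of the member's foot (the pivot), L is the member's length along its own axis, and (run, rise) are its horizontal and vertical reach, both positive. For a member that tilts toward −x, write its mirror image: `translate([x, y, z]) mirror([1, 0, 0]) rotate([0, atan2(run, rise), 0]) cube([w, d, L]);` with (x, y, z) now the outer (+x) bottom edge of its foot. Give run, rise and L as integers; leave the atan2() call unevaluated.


translate([275, 0, 660]) cube([108, 770, 69]);
translate([0, 105, 0]) rotate([0, atan2(275, 660), 0]) cube([45, 59, 715]);
translate([658, 105, 0]) mirror([1, 0, 0]) rotate([0, atan2(275, 660), 0]) cube([45, 59, 715]);
translate([0, 606, 0]) rotate([0, atan2(275, 660), 0]) cube([45, 59, 715]);
translate([658, 606, 0]) mirror([1, 0, 0]) rotate([0, atan2(275, 660), 0]) cube([45, 59, 715]);


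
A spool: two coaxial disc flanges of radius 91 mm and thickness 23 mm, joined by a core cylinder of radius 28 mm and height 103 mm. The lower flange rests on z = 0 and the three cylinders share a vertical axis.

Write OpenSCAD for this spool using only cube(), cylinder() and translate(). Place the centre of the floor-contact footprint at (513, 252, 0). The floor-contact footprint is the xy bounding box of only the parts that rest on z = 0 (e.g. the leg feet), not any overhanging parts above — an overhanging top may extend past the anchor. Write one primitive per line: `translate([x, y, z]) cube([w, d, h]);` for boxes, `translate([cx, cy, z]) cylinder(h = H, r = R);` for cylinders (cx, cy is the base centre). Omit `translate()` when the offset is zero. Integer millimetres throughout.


translate([513, 252, 0]) cylinder(h = 23, r = 91);
translate([513, 252, 23]) cylinder(h = 103, r = 28);
translate([513, 252, 126]) cylinder(h = 23, r = 91);


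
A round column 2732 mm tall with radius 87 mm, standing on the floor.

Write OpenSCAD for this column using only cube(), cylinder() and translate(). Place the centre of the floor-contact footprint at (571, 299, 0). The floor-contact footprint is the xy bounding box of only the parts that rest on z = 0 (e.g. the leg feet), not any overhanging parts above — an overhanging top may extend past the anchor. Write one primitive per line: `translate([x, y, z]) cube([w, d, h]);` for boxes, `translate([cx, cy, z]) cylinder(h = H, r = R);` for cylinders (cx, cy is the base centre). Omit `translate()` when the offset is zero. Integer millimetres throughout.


translate([571, 299, 0]) cylinder(h = 2732, r = 87);


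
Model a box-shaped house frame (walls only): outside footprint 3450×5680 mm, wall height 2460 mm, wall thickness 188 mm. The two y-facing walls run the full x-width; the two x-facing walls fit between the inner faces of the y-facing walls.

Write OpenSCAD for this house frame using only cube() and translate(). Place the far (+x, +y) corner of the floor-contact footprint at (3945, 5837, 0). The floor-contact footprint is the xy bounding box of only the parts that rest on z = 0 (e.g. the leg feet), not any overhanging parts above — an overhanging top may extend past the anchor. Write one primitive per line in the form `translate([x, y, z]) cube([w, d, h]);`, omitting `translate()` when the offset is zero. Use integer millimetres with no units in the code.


translate([495, 157, 0]) cube([3450, 188, 2460]);
translate([495, 5649, 0]) cube([3450, 188, 2460]);
translate([495, 345, 0]) cube([188, 5304, 2460]);
translate([3757, 345, 0]) cube([188, 5304, 2460]);


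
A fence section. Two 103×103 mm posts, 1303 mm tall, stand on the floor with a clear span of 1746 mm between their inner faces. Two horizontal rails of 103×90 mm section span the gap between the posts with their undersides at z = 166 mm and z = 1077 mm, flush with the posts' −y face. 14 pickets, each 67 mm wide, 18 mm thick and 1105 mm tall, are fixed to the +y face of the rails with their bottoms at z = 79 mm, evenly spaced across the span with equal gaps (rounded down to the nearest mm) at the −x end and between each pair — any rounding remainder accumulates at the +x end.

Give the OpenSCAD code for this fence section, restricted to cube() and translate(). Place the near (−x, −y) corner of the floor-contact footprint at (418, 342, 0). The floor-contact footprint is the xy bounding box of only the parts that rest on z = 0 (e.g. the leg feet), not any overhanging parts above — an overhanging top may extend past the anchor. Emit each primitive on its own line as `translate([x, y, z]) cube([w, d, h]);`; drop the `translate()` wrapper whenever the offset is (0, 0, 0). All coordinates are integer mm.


translate([418, 342, 0]) cube([103, 103, 1303]);
translate([2267, 342, 0]) cube([103, 103, 1303]);
translate([521, 342, 166]) cube([1746, 103, 90]);
translate([521, 342, 1077]) cube([1746, 103, 90]);
translate([574, 445, 79]) cube([67, 18, 1105]);
translate([694, 445, 79]) cube([67, 18, 1105]);
translate([814, 445, 79]) cube([67, 18, 1105]);
translate([934, 445, 79]) cube([67, 18, 1105]);
translate([1054, 445, 79]) cube([67, 18, 1105]);
translate([1174, 445, 79]) cube([67, 18, 1105]);
translate([1294, 445, 79]) cube([67, 18, 1105]);
translate([1414, 445, 79]) cube([67, 18, 1105]);
translate([1534, 445, 79]) cube([67, 18, 1105]);
translate([1654, 445, 79]) cube([67, 18, 1105]);
translate([1774, 445, 79]) cube([67, 18, 1105]);
translate([1894, 445, 79]) cube([67, 18, 1105]);
translate([2014, 445, 79]) cube([67, 18, 1105]);
translate([2134, 445, 79]) cube([67, 18, 1105]);


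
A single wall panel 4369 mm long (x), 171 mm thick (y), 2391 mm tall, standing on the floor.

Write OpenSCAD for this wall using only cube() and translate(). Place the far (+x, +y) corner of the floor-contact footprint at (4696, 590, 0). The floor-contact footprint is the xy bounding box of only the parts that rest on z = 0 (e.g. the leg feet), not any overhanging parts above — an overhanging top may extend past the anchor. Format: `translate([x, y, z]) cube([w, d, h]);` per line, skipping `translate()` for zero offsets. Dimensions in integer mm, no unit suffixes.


translate([327, 419, 0]) cube([4369, 171, 2391]);


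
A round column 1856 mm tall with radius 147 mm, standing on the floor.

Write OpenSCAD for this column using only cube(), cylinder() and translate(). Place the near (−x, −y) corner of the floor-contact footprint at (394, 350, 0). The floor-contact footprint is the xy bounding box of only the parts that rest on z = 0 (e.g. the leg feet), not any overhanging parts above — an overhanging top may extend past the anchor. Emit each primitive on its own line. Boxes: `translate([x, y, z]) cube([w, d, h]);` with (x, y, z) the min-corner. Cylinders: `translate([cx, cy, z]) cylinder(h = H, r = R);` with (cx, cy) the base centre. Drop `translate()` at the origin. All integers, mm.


translate([541, 497, 0]) cylinder(h = 1856, r = 147);


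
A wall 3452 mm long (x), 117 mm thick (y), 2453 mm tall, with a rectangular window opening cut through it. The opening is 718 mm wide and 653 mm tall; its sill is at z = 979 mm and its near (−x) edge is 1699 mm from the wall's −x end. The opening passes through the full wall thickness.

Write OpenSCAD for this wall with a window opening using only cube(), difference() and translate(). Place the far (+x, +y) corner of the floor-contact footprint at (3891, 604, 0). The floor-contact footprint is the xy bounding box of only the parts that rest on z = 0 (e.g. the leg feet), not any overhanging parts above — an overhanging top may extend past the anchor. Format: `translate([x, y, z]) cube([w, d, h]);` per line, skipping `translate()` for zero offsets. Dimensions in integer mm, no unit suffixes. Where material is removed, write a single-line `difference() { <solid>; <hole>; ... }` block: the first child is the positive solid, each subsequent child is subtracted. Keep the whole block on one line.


difference() { translate([439, 487, 0]) cube([3452, 117, 2453]); translate([2138, 487, 979]) cube([718, 117, 653]); }


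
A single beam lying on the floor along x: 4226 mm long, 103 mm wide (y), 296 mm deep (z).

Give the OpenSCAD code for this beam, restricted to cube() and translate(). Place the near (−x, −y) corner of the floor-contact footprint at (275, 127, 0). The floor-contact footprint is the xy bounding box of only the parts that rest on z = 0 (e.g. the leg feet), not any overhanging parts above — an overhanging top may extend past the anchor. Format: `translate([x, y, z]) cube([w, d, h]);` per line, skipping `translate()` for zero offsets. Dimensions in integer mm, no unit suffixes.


translate([275, 127, 0]) cube([4226, 103, 296]);


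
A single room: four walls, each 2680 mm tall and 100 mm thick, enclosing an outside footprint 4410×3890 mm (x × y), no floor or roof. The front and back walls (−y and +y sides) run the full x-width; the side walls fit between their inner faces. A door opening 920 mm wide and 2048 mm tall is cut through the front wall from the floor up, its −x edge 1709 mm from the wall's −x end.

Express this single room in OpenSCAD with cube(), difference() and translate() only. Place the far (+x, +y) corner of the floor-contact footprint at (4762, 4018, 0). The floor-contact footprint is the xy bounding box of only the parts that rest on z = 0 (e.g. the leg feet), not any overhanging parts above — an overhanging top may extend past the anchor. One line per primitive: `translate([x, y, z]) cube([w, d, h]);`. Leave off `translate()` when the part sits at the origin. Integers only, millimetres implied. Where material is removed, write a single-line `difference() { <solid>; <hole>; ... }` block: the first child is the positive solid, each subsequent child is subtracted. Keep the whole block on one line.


difference() { translate([352, 128, 0]) cube([4410, 100, 2680]); translate([2061, 128, 0]) cube([920, 100, 2048]); }
translate([352, 3918, 0]) cube([4410, 100, 2680]);
translate([352, 228, 0]) cube([100, 3690, 2680]);
translate([4662, 228, 0]) cube([100, 3690, 2680]);


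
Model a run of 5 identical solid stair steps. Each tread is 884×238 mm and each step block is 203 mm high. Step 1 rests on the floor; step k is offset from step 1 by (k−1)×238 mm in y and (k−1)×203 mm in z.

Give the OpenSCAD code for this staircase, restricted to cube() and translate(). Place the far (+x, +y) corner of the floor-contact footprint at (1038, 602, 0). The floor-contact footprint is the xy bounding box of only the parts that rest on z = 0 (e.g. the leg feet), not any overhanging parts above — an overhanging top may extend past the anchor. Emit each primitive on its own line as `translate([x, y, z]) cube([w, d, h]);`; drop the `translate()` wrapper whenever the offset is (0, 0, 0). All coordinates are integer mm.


translate([154, 364, 0]) cube([884, 238, 203]);
translate([154, 602, 203]) cube([884, 238, 203]);
translate([154, 840, 406]) cube([884, 238, 203]);
translate([154, 1078, 609]) cube([884, 238, 203]);
translate([154, 1316, 812]) cube([884, 238, 203]);


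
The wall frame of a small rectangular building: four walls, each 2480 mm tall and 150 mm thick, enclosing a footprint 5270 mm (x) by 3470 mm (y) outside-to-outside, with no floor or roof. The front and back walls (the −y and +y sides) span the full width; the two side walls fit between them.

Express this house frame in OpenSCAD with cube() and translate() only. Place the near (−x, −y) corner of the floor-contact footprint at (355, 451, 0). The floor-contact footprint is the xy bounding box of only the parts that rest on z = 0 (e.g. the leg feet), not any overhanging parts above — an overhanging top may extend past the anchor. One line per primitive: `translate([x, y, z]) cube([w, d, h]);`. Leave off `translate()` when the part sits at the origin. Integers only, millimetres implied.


translate([355, 451, 0]) cube([5270, 150, 2480]);
translate([355, 3771, 0]) cube([5270, 150, 2480]);
translate([355, 601, 0]) cube([150, 3170, 2480]);
translate([5475, 601, 0]) cube([150, 3170, 2480]);


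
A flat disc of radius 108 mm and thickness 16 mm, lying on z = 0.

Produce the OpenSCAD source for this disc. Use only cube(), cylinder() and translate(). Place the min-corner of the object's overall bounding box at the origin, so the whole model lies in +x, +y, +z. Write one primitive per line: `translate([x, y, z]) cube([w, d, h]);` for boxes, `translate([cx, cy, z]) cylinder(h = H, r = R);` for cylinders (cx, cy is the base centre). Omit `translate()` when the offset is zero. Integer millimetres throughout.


translate([108, 108, 0]) cylinder(h = 16, r = 108);


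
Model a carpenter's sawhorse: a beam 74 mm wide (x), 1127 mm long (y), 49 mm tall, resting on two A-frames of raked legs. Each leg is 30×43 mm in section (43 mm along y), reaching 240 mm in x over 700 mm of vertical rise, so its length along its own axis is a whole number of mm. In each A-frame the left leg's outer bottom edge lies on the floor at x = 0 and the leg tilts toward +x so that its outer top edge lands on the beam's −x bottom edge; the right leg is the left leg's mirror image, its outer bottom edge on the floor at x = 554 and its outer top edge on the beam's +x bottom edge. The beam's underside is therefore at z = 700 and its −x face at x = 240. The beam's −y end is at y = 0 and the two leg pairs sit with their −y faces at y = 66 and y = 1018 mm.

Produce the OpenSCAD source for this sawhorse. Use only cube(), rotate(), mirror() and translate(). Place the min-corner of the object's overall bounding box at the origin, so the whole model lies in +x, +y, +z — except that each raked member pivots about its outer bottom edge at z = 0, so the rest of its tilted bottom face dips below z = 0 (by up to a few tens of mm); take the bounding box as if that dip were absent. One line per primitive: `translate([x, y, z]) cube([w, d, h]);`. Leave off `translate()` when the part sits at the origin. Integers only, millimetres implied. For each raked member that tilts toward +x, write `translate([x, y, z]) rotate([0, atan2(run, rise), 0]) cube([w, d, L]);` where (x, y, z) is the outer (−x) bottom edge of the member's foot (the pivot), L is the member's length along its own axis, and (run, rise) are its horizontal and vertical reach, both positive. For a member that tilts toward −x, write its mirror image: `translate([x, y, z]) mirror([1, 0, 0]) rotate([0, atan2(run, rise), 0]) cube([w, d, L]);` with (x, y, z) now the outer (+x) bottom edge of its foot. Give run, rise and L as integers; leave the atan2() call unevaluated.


// leg length = √(240² + 700²) = 740
// right-leg outer foot x = 2·240 + 74 = 554
// beam min-corner = (240, 0, 700)
translate([240, 0, 700]) cube([74, 1127, 49]);
translate([0, 66, 0]) rotate([0, atan2(240, 700), 0]) cube([30, 43, 740]);
translate([554, 66, 0]) mirror([1, 0, 0]) rotate([0, atan2(240, 700), 0]) cube([30, 43, 740]);
translate([0, 1018, 0]) rotate([0, atan2(240, 700), 0]) cube([30, 43, 740]);
translate([554, 1018, 0]) mirror([1, 0, 0]) rotate([0, atan2(240, 700), 0]) cube([30, 43, 740]);


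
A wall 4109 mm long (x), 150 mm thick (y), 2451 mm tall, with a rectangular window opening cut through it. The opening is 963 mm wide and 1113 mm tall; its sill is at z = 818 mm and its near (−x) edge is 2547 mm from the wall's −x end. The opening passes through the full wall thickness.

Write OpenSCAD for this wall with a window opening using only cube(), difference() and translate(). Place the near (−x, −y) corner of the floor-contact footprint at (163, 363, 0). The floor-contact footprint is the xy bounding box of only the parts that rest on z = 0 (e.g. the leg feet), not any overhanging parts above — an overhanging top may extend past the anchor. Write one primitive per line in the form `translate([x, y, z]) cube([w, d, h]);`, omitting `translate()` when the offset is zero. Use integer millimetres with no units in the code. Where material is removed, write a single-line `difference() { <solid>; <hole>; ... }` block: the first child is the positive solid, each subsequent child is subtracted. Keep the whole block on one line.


difference() { translate([163, 363, 0]) cube([4109, 150, 2451]); translate([2710, 363, 818]) cube([963, 150, 1113]); }


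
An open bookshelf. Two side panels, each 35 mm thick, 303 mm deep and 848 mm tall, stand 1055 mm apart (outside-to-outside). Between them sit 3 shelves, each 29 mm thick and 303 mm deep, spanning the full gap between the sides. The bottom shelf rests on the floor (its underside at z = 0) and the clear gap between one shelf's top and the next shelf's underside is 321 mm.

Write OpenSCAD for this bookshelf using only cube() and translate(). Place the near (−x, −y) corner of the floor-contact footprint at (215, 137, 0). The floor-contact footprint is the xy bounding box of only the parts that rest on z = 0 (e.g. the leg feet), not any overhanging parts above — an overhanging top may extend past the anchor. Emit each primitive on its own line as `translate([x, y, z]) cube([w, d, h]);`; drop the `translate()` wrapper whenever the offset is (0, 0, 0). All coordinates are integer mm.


translate([215, 137, 0]) cube([35, 303, 848]);
translate([1235, 137, 0]) cube([35, 303, 848]);
translate([250, 137, 0]) cube([985, 303, 29]);
translate([250, 137, 350]) cube([985, 303, 29]);
translate([250, 137, 700]) cube([985, 303, 29]);


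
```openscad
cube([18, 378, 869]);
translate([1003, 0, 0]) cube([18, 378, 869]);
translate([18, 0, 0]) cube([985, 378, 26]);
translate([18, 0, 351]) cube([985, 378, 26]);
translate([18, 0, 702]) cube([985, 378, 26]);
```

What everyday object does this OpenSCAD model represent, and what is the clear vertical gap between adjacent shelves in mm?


A bookshelf. The clear shelf gap is 325 mm.

Two tall side panels with 3 horizontal boards between them — a bookshelf. The first two shelf undersides are at z = 0 and z = 351; with shelf thickness 26, the clear gap is 351 − 0 − 26 = 325 mm.


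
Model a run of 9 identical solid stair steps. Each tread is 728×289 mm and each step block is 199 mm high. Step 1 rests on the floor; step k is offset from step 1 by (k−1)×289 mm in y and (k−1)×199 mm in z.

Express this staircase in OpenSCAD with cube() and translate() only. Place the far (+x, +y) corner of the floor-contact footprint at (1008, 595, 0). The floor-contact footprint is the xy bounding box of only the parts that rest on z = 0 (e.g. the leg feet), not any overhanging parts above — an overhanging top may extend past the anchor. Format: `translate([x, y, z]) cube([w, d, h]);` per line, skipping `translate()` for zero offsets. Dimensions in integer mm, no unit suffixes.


translate([280, 306, 0]) cube([728, 289, 199]);
translate([280, 595, 199]) cube([728, 289, 199]);
translate([280, 884, 398]) cube([728, 289, 199]);
translate([280, 1173, 597]) cube([728, 289, 199]);
translate([280, 1462, 796]) cube([728, 289, 199]);
translate([280, 1751, 995]) cube([728, 289, 199]);
translate([280, 2040, 1194]) cube([728, 289, 199]);
translate([280, 2329, 1393]) cube([728, 289, 199]);
translate([280, 2618, 1592]) cube([728, 289, 199]);


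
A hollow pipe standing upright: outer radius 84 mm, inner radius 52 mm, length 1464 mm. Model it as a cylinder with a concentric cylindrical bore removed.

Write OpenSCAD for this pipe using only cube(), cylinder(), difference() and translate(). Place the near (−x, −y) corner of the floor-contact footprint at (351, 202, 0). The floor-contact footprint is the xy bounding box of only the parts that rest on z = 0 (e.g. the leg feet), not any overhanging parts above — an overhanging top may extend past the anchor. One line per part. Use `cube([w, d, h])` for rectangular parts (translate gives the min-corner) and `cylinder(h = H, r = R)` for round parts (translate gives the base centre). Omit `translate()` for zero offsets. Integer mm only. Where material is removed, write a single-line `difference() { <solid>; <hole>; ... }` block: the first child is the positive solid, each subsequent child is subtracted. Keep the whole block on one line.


difference() { translate([435, 286, 0]) cylinder(h = 1464, r = 84); translate([435, 286, 0]) cylinder(h = 1464, r = 52); }


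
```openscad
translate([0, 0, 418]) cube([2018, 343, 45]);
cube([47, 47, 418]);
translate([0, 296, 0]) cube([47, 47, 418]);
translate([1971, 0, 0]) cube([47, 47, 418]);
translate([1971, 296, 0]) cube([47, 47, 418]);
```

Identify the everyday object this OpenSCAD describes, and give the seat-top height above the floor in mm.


A bench. The seat-top height is 463 mm.

A long slab on four corner posts — a bench. The slab sits at z = 418 with thickness 45, so the top is 418 + 45 = 463 mm.


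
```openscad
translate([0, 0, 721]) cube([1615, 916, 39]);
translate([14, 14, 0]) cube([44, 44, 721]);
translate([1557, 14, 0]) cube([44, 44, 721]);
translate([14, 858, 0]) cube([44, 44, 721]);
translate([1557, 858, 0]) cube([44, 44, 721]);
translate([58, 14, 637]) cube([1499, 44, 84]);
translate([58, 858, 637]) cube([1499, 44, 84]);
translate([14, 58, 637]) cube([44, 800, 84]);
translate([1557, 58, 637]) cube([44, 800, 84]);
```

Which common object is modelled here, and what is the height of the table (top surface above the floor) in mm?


A table. The table height is 760 mm.

A 1615×916×39 slab sits at z = 721 on four 44 mm square posts — a table. The top surface is at 721 + 39 = 760 mm.


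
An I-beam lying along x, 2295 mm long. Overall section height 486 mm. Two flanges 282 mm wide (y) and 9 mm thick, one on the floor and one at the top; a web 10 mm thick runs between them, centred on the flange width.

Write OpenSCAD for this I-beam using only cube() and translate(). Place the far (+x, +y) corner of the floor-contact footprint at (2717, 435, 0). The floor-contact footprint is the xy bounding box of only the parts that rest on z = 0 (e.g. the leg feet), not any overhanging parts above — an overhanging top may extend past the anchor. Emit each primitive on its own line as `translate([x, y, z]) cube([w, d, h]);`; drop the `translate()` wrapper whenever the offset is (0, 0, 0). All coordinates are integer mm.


translate([422, 153, 0]) cube([2295, 282, 9]);
translate([422, 289, 9]) cube([2295, 10, 468]);
translate([422, 153, 477]) cube([2295, 282, 9]);


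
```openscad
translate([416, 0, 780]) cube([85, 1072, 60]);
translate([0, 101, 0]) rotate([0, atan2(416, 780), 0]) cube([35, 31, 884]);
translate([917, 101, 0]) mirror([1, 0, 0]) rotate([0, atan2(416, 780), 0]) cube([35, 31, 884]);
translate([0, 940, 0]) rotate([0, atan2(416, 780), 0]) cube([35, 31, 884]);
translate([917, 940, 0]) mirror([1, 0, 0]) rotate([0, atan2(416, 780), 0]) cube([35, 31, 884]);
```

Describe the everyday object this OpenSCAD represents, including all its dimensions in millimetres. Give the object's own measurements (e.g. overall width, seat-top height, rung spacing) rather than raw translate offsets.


A sawhorse. A 85×1072×60 mm beam (x, y, z) sits on two A-frame leg pairs. Each pair is two raked legs of 35×31 mm section (31 mm along y) splaying symmetrically in x. Each leg rises 780 mm vertically over 416 mm of horizontal reach and is 884 mm long along its own axis. Every leg's outer bottom edge rests on the floor and its outer top edge meets a bottom edge of the beam — the left legs (tilting toward +x) meet the beam's −x bottom edge, the right legs (their mirror images, tilting toward −x) meet its +x bottom edge — so the leg tops tuck under the beam, the beam's underside is 780 mm above the floor, and the feet are 917 mm apart outside-to-outside with the beam centred between them. The two leg pairs are set in 101 mm from either end of the beam.


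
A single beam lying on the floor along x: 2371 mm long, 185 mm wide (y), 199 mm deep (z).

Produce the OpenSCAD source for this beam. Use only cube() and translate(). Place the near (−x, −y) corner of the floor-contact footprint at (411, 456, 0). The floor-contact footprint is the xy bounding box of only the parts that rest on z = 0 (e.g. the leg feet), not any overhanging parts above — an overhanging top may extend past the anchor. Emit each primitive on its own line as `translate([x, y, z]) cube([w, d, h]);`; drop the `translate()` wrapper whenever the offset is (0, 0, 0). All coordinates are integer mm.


translate([411, 456, 0]) cube([2371, 185, 199]);


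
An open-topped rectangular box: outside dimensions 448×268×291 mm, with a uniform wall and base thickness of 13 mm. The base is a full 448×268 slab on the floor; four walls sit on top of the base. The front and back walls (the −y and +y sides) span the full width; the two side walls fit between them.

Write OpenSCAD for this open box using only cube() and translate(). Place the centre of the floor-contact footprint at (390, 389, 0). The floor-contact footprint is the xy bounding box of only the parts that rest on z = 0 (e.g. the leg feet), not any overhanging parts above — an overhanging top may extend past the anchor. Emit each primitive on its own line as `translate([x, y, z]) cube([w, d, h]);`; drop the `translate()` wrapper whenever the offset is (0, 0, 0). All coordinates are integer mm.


translate([166, 255, 0]) cube([448, 268, 13]);
translate([166, 255, 13]) cube([448, 13, 278]);
translate([166, 510, 13]) cube([448, 13, 278]);
translate([166, 268, 13]) cube([13, 242, 278]);
translate([601, 268, 13]) cube([13, 242, 278]);


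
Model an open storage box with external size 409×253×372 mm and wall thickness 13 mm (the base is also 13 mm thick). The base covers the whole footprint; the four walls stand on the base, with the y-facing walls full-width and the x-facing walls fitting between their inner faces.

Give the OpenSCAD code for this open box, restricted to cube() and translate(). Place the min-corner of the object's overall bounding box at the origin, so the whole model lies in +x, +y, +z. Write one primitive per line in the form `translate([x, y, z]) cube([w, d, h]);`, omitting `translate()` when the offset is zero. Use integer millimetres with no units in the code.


cube([409, 253, 13]);
translate([0, 0, 13]) cube([409, 13, 359]);
translate([0, 240, 13]) cube([409, 13, 359]);
translate([0, 13, 13]) cube([13, 227, 359]);
translate([396, 13, 13]) cube([13, 227, 359]);


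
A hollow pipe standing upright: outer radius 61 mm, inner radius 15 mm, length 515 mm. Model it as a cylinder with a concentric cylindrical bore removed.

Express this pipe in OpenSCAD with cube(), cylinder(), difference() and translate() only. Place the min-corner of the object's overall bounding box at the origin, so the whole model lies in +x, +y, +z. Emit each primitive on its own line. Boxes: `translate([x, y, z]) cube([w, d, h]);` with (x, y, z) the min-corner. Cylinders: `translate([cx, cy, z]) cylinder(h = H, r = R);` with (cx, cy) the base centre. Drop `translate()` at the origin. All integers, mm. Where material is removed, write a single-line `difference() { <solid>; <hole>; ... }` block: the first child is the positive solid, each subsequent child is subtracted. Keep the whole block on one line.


difference() { translate([61, 61, 0]) cylinder(h = 515, r = 61); translate([61, 61, 0]) cylinder(h = 515, r = 15); }


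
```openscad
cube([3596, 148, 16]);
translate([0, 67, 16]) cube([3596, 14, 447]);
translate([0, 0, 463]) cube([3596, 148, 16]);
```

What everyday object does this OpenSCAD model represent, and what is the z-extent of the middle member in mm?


An I-beam. The web height is 447 mm.

Two wide flanges with a thin centred web — an I-beam. Overall 479 mm minus two 16 mm flanges gives a web of 479 − 2·16 = 447 mm.


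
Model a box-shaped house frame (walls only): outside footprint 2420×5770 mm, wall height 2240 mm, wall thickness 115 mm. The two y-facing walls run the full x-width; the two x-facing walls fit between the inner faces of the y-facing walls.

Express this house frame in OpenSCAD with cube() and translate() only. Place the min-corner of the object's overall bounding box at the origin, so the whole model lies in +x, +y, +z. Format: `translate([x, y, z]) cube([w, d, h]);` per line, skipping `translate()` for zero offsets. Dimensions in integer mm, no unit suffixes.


cube([2420, 115, 2240]);
translate([0, 5655, 0]) cube([2420, 115, 2240]);
translate([0, 115, 0]) cube([115, 5540, 2240]);
translate([2305, 115, 0]) cube([115, 5540, 2240]);


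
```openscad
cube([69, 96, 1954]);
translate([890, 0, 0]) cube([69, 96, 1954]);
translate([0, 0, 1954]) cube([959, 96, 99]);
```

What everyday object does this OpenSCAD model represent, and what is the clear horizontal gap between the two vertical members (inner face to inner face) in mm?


A door frame. The clear opening width is 821 mm.

Two 1954 mm tall posts with a header on top — a door frame. The left jamb is 69 mm wide at x = 0; the right jamb starts at x = 890. The clear opening is 890 − 69 = 821 mm.


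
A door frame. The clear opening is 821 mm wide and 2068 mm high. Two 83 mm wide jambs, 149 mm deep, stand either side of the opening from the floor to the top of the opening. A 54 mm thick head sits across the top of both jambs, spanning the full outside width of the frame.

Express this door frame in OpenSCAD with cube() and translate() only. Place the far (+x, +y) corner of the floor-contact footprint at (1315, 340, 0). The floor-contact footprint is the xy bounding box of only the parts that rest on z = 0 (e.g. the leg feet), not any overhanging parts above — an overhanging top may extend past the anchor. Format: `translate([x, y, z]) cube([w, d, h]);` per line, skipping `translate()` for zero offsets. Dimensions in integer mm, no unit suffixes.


translate([328, 191, 0]) cube([83, 149, 2068]);
translate([1232, 191, 0]) cube([83, 149, 2068]);
translate([328, 191, 2068]) cube([987, 149, 54]);


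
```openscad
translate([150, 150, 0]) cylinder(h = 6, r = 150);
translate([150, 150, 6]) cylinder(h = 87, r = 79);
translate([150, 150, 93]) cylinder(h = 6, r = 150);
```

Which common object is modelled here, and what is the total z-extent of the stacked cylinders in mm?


A spool. The overall height is 99 mm.

Three coaxial cylinders, large–small–large — a spool. Two 6 mm flanges and a 87 mm core give 6 + 87 + 6 = 99 mm.


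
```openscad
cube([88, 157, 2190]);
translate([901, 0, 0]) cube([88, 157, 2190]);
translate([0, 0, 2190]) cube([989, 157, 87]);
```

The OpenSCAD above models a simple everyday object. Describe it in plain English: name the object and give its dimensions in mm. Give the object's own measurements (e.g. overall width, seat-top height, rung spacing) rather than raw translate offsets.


A door frame. The clear opening is 813 mm wide and 2190 mm high. Two 88 mm wide jambs, 157 mm deep, stand either side of the opening from the floor to the top of the opening. A 87 mm thick head sits across the top of both jambs, spanning the full outside width of the frame.


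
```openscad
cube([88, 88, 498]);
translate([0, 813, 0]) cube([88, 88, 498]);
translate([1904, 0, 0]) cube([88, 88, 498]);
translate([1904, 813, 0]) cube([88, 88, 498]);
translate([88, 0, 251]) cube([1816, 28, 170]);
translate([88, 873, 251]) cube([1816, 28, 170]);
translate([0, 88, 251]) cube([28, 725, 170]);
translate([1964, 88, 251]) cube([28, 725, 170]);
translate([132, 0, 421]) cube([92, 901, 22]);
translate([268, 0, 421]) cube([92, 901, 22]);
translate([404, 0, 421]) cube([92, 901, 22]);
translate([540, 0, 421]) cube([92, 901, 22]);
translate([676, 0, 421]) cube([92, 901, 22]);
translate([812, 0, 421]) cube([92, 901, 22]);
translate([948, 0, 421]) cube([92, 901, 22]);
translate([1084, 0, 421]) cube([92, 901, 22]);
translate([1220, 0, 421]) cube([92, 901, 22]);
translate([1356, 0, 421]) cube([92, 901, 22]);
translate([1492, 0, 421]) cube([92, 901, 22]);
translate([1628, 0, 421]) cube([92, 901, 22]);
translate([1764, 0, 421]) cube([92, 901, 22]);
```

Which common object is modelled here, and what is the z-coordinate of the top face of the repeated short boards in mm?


A bed frame. The slat-top height is 443 mm.

Four posts, four rails, and a row of slats — a bed frame. Slats sit on the rails at z = 251 + 170 = 421; with slat thickness 22, the top is 443 mm.


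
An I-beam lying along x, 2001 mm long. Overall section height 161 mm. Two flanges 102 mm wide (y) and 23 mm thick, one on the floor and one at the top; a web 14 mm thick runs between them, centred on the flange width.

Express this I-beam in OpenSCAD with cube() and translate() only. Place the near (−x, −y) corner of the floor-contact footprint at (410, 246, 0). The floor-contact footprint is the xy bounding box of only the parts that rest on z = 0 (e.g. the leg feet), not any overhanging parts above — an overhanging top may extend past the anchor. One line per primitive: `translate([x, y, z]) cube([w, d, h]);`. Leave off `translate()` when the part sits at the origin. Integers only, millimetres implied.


translate([410, 246, 0]) cube([2001, 102, 23]);
translate([410, 290, 23]) cube([2001, 14, 115]);
translate([410, 246, 138]) cube([2001, 102, 23]);


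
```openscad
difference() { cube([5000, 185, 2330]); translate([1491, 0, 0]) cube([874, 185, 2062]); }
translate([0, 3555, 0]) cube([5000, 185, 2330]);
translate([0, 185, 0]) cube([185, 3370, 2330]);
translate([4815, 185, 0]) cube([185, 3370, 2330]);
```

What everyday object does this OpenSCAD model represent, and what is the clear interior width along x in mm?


A single room. The interior width is 4630 mm.

Four walls enclosing a rectangle with a door in the front wall — a room. Outside width 5000 minus two 185 mm walls gives 4630 mm.


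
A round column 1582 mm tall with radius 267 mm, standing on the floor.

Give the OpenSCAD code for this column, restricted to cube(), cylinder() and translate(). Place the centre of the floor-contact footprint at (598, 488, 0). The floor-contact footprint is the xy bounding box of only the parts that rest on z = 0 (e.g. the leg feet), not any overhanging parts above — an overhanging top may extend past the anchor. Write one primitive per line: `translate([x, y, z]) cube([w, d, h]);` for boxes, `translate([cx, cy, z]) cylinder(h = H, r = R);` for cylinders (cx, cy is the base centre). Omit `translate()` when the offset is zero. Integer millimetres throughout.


translate([598, 488, 0]) cylinder(h = 1582, r = 267);


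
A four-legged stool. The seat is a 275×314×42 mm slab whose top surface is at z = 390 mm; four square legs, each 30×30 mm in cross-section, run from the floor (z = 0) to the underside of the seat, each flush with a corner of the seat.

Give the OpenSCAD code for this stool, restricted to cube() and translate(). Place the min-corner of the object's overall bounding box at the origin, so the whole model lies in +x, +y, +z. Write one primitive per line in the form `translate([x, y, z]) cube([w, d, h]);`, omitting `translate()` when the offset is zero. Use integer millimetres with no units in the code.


// leg_h = 390 - 42 = 348
translate([0, 0, 348]) cube([275, 314, 42]);
cube([30, 30, 348]);
translate([245, 0, 0]) cube([30, 30, 348]);
translate([0, 284, 0]) cube([30, 30, 348]);
translate([245, 284, 0]) cube([30, 30, 348]);


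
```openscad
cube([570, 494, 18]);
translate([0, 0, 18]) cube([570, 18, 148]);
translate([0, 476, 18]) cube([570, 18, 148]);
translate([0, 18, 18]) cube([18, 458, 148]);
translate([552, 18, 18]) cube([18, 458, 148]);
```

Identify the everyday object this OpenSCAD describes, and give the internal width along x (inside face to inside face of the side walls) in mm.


An open box. The internal width is 534 mm.

A 570×494 base slab with four walls standing on it — an open box. The base is 570 mm wide and the walls are 18 mm thick, so the internal width is 570 − 2 × 18 = 534 mm.


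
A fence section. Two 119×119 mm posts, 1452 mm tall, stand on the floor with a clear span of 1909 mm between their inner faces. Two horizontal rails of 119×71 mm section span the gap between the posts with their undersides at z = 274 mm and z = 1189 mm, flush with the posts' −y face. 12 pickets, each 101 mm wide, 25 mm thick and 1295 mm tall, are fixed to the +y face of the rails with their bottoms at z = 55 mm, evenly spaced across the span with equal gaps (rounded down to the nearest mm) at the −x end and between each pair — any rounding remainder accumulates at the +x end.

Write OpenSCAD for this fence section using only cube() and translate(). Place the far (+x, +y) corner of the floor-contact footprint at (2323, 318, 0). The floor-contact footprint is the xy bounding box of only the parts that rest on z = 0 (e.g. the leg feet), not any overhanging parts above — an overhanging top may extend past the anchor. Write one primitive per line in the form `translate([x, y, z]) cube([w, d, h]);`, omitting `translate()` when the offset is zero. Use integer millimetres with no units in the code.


translate([176, 199, 0]) cube([119, 119, 1452]);
translate([2204, 199, 0]) cube([119, 119, 1452]);
translate([295, 199, 274]) cube([1909, 119, 71]);
translate([295, 199, 1189]) cube([1909, 119, 71]);
translate([348, 318, 55]) cube([101, 25, 1295]);
translate([502, 318, 55]) cube([101, 25, 1295]);
translate([656, 318, 55]) cube([101, 25, 1295]);
translate([810, 318, 55]) cube([101, 25, 1295]);
translate([964, 318, 55]) cube([101, 25, 1295]);
translate([1118, 318, 55]) cube([101, 25, 1295]);
translate([1272, 318, 55]) cube([101, 25, 1295]);
translate([1426, 318, 55]) cube([101, 25, 1295]);
translate([1580, 318, 55]) cube([101, 25, 1295]);
translate([1734, 318, 55]) cube([101, 25, 1295]);
translate([1888, 318, 55]) cube([101, 25, 1295]);
translate([2042, 318, 55]) cube([101, 25, 1295]);
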